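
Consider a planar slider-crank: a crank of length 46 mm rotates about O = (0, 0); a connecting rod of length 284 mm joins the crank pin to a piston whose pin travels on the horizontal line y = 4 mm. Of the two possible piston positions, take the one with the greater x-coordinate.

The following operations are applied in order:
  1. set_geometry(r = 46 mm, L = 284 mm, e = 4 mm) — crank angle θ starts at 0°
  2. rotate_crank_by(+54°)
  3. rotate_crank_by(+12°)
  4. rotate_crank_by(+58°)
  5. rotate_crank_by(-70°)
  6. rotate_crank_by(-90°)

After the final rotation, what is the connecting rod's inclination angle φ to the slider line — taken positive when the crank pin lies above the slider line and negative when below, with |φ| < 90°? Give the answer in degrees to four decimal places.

set_geometry: r = 46 mm, L = 284 mm, e = 4 mm; θ ← 0°
rotate_crank_by(+54°): θ ← 0° +54° = 54°
rotate_crank_by(+12°): θ ← 54° +12° = 66°
rotate_crank_by(+58°): θ ← 66° +58° = 124°
rotate_crank_by(-70°): θ ← 124° -70° = 54°
rotate_crank_by(-90°): θ ← 54° -90° = -36°
crank pin P = (r cos θ, r sin θ) = (37.214782, -27.038122)
h = r sin θ − e = -27.038122 − 4 = -31.038122
sin φ = h / L = -31.038122 / 284 = -0.10928916
φ = arcsin(-0.10928916) = -6.274340°

-6.2743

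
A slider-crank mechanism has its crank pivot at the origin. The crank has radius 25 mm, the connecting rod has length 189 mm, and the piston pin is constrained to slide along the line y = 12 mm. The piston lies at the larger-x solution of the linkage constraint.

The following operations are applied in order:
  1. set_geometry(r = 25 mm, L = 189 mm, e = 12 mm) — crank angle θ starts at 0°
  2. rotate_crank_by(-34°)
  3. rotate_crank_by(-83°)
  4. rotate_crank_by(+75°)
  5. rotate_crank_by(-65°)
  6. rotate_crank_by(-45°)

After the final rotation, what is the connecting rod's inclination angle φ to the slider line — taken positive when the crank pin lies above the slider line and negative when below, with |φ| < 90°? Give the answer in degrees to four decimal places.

-7.2149

set_geometry: r = 25 mm, L = 189 mm, e = 12 mm; θ ← 0°
rotate_crank_by(-34°): θ ← 0° -34° = -34°
rotate_crank_by(-83°): θ ← -34° -83° = -117°
rotate_crank_by(+75°): θ ← -117° +75° = -42°
rotate_crank_by(-65°): θ ← -42° -65° = -107°
rotate_crank_by(-45°): θ ← -107° -45° = -152°
crank pin P = (r cos θ, r sin θ) = (-22.073690, -11.736789)
h = r sin θ − e = -11.736789 − 12 = -23.736789
sin φ = h / L = -23.736789 / 189 = -0.12559148
φ = arcsin(-0.12559148) = -7.214914°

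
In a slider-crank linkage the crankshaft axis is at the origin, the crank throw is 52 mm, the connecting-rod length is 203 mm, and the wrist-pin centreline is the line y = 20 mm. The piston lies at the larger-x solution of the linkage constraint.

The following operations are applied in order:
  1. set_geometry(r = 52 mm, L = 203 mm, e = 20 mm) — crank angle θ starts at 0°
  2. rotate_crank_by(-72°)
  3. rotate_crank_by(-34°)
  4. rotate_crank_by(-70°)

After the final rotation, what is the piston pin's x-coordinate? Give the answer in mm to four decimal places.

set_geometry: r = 52 mm, L = 203 mm, e = 20 mm; θ ← 0°
rotate_crank_by(-72°): θ ← 0° -72° = -72°
rotate_crank_by(-34°): θ ← -72° -34° = -106°
rotate_crank_by(-70°): θ ← -106° -70° = -176°
crank pin P = (r cos θ, r sin θ) = (-51.873331, -3.627337)
h = r sin θ − e = -3.627337 − 20 = -23.627337
x = r cos θ + √(L² − h²) = -51.873331 + √(41209.0 − 558.2510) = -51.873331 + 201.620309 = 149.746978

149.7470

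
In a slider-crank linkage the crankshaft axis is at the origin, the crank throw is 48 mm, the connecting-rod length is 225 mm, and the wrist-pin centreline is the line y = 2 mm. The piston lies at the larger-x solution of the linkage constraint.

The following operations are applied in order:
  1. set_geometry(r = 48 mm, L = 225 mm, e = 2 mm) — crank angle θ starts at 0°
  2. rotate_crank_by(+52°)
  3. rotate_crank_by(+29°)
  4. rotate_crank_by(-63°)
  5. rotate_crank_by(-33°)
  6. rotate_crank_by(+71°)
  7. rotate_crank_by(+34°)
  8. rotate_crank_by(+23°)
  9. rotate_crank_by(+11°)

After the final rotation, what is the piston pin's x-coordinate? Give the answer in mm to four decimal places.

set_geometry: r = 48 mm, L = 225 mm, e = 2 mm; θ ← 0°
rotate_crank_by(+52°): θ ← 0° +52° = 52°
rotate_crank_by(+29°): θ ← 52° +29° = 81°
rotate_crank_by(-63°): θ ← 81° -63° = 18°
rotate_crank_by(-33°): θ ← 18° -33° = -15°
rotate_crank_by(+71°): θ ← -15° +71° = 56°
rotate_crank_by(+34°): θ ← 56° +34° = 90°
rotate_crank_by(+23°): θ ← 90° +23° = 113°
rotate_crank_by(+11°): θ ← 113° +11° = 124°
crank pin P = (r cos θ, r sin θ) = (-26.841259, 39.793803)
h = r sin θ − e = 39.793803 − 2 = 37.793803
x = r cos θ + √(L² − h²) = -26.841259 + √(50625.0 − 1428.3716) = -26.841259 + 221.803130 = 194.961870

194.9619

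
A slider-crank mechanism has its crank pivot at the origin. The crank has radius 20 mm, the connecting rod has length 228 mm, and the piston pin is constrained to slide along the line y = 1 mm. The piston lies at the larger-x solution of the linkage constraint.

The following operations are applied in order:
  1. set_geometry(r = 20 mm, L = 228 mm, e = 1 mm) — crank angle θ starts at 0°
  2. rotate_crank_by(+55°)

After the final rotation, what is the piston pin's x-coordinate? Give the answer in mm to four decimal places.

238.9520

set_geometry: r = 20 mm, L = 228 mm, e = 1 mm; θ ← 0°
rotate_crank_by(+55°): θ ← 0° +55° = 55°
crank pin P = (r cos θ, r sin θ) = (11.471529, 16.383041)
h = r sin θ − e = 16.383041 − 1 = 15.383041
x = r cos θ + √(L² − h²) = 11.471529 + √(51984.0 − 236.6379) = 11.471529 + 227.480465 = 238.951994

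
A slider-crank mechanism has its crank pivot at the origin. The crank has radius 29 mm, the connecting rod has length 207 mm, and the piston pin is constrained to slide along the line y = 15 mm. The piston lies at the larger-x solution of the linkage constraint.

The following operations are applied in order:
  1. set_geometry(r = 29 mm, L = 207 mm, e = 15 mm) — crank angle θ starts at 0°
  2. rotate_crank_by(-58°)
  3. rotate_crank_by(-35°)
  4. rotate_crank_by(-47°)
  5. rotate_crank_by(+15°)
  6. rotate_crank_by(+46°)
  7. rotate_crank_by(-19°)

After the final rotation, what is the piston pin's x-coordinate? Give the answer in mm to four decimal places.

set_geometry: r = 29 mm, L = 207 mm, e = 15 mm; θ ← 0°
rotate_crank_by(-58°): θ ← 0° -58° = -58°
rotate_crank_by(-35°): θ ← -58° -35° = -93°
rotate_crank_by(-47°): θ ← -93° -47° = -140°
rotate_crank_by(+15°): θ ← -140° +15° = -125°
rotate_crank_by(+46°): θ ← -125° +46° = -79°
rotate_crank_by(-19°): θ ← -79° -19° = -98°
crank pin P = (r cos θ, r sin θ) = (-4.036020, -28.717774)
h = r sin θ − e = -28.717774 − 15 = -43.717774
x = r cos θ + √(L² − h²) = -4.036020 + √(42849.0 − 1911.2438) = -4.036020 + 202.330809 = 198.294789

198.2948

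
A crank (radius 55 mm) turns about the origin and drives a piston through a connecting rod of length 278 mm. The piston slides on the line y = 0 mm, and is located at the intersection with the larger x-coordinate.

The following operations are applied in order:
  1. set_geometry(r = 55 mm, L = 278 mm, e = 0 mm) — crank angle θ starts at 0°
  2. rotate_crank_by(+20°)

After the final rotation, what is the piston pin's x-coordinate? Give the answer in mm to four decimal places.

set_geometry: r = 55 mm, L = 278 mm, e = 0 mm; θ ← 0°
rotate_crank_by(+20°): θ ← 0° +20° = 20°
crank pin P = (r cos θ, r sin θ) = (51.683094, 18.811108)
h = r sin θ − e = 18.811108 − 0 = 18.811108
x = r cos θ + √(L² − h²) = 51.683094 + √(77284.0 − 353.8578) = 51.683094 + 277.362835 = 329.045929

329.0459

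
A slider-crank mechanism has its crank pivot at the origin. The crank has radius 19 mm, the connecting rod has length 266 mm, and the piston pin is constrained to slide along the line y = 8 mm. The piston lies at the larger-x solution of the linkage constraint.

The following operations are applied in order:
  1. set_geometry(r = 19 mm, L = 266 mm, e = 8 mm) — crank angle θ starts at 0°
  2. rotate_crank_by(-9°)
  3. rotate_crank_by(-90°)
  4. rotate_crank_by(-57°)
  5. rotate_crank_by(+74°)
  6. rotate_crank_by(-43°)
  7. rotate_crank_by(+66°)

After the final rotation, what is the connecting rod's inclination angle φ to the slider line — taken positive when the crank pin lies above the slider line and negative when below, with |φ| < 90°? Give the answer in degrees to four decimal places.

set_geometry: r = 19 mm, L = 266 mm, e = 8 mm; θ ← 0°
rotate_crank_by(-9°): θ ← 0° -9° = -9°
rotate_crank_by(-90°): θ ← -9° -90° = -99°
rotate_crank_by(-57°): θ ← -99° -57° = -156°
rotate_crank_by(+74°): θ ← -156° +74° = -82°
rotate_crank_by(-43°): θ ← -82° -43° = -125°
rotate_crank_by(+66°): θ ← -125° +66° = -59°
crank pin P = (r cos θ, r sin θ) = (9.785723, -16.286179)
h = r sin θ − e = -16.286179 − 8 = -24.286179
sin φ = h / L = -24.286179 / 266 = -0.09130142
φ = arcsin(-0.09130142) = -5.238481°

-5.2385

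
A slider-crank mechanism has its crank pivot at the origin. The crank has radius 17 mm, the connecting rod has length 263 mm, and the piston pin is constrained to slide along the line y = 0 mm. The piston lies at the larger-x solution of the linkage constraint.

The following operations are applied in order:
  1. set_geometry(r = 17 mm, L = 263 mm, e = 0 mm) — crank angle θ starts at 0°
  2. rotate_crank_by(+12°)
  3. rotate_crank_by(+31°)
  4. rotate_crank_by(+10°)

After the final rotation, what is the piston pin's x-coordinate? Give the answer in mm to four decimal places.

272.8802

set_geometry: r = 17 mm, L = 263 mm, e = 0 mm; θ ← 0°
rotate_crank_by(+12°): θ ← 0° +12° = 12°
rotate_crank_by(+31°): θ ← 12° +31° = 43°
rotate_crank_by(+10°): θ ← 43° +10° = 53°
crank pin P = (r cos θ, r sin θ) = (10.230855, 13.576804)
h = r sin θ − e = 13.576804 − 0 = 13.576804
x = r cos θ + √(L² − h²) = 10.230855 + √(69169.0 − 184.3296) = 10.230855 + 262.649330 = 272.880185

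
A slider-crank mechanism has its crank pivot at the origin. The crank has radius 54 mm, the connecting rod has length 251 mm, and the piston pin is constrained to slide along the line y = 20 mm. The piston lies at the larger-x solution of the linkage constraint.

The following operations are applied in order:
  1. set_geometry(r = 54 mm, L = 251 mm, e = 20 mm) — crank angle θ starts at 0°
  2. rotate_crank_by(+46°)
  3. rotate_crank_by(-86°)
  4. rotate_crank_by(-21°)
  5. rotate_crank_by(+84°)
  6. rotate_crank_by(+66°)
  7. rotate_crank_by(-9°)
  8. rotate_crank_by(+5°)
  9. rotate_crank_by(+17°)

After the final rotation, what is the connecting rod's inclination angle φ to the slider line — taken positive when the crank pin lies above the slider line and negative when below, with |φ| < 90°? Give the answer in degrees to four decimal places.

7.5133

set_geometry: r = 54 mm, L = 251 mm, e = 20 mm; θ ← 0°
rotate_crank_by(+46°): θ ← 0° +46° = 46°
rotate_crank_by(-86°): θ ← 46° -86° = -40°
rotate_crank_by(-21°): θ ← -40° -21° = -61°
rotate_crank_by(+84°): θ ← -61° +84° = 23°
rotate_crank_by(+66°): θ ← 23° +66° = 89°
rotate_crank_by(-9°): θ ← 89° -9° = 80°
rotate_crank_by(+5°): θ ← 80° +5° = 85°
rotate_crank_by(+17°): θ ← 85° +17° = 102°
crank pin P = (r cos θ, r sin θ) = (-11.227231, 52.819970)
h = r sin θ − e = 52.819970 − 20 = 32.819970
sin φ = h / L = 32.819970 / 251 = 0.13075685
φ = arcsin(0.13075685) = 7.513330°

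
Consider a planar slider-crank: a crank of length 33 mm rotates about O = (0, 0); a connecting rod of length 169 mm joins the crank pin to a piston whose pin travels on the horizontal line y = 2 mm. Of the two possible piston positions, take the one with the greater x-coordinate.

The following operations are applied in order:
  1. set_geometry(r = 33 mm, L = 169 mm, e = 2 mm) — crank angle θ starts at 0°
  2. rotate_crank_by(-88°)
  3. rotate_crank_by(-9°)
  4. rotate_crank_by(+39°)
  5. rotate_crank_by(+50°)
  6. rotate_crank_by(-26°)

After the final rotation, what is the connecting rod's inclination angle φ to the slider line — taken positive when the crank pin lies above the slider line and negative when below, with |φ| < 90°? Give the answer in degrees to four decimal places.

set_geometry: r = 33 mm, L = 169 mm, e = 2 mm; θ ← 0°
rotate_crank_by(-88°): θ ← 0° -88° = -88°
rotate_crank_by(-9°): θ ← -88° -9° = -97°
rotate_crank_by(+39°): θ ← -97° +39° = -58°
rotate_crank_by(+50°): θ ← -58° +50° = -8°
rotate_crank_by(-26°): θ ← -8° -26° = -34°
crank pin P = (r cos θ, r sin θ) = (27.358240, -18.453366)
h = r sin θ − e = -18.453366 − 2 = -20.453366
sin φ = h / L = -20.453366 / 169 = -0.12102583
φ = arcsin(-0.12102583) = -6.951310°

-6.9513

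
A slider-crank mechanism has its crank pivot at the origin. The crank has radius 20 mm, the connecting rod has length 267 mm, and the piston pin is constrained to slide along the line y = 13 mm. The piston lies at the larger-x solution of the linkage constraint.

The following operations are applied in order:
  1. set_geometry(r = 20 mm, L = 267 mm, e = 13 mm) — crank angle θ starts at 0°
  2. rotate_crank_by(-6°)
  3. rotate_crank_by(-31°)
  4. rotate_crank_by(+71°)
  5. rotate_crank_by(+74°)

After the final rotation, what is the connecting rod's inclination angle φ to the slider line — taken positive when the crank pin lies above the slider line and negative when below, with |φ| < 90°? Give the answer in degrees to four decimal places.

set_geometry: r = 20 mm, L = 267 mm, e = 13 mm; θ ← 0°
rotate_crank_by(-6°): θ ← 0° -6° = -6°
rotate_crank_by(-31°): θ ← -6° -31° = -37°
rotate_crank_by(+71°): θ ← -37° +71° = 34°
rotate_crank_by(+74°): θ ← 34° +74° = 108°
crank pin P = (r cos θ, r sin θ) = (-6.180340, 19.021130)
h = r sin θ − e = 19.021130 − 13 = 6.021130
sin φ = h / L = 6.021130 / 267 = 0.02255105
φ = arcsin(0.02255105) = 1.292190°

1.2922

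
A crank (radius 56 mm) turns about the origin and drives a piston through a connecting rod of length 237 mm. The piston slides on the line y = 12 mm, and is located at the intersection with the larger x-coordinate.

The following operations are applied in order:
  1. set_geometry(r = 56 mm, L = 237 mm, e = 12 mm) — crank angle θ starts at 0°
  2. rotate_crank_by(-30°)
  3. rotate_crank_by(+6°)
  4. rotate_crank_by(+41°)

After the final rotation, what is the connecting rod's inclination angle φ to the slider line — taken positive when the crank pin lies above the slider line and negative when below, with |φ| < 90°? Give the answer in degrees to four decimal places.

set_geometry: r = 56 mm, L = 237 mm, e = 12 mm; θ ← 0°
rotate_crank_by(-30°): θ ← 0° -30° = -30°
rotate_crank_by(+6°): θ ← -30° +6° = -24°
rotate_crank_by(+41°): θ ← -24° +41° = 17°
crank pin P = (r cos θ, r sin θ) = (53.553066, 16.372815)
h = r sin θ − e = 16.372815 − 12 = 4.372815
sin φ = h / L = 4.372815 / 237 = 0.01845070
φ = arcsin(0.01845070) = 1.057207°

1.0572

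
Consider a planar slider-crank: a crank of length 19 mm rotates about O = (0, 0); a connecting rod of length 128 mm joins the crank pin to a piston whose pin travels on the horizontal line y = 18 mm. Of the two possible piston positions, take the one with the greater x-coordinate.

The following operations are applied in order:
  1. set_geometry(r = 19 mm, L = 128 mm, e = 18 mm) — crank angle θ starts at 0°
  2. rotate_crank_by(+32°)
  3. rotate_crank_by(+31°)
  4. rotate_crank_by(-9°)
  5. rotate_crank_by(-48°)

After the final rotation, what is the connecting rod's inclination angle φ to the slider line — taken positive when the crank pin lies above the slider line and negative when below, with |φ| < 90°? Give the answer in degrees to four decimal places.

-7.1871

set_geometry: r = 19 mm, L = 128 mm, e = 18 mm; θ ← 0°
rotate_crank_by(+32°): θ ← 0° +32° = 32°
rotate_crank_by(+31°): θ ← 32° +31° = 63°
rotate_crank_by(-9°): θ ← 63° -9° = 54°
rotate_crank_by(-48°): θ ← 54° -48° = 6°
crank pin P = (r cos θ, r sin θ) = (18.895916, 1.986041)
h = r sin θ − e = 1.986041 − 18 = -16.013959
sin φ = h / L = -16.013959 / 128 = -0.12510906
φ = arcsin(-0.12510906) = -7.187054°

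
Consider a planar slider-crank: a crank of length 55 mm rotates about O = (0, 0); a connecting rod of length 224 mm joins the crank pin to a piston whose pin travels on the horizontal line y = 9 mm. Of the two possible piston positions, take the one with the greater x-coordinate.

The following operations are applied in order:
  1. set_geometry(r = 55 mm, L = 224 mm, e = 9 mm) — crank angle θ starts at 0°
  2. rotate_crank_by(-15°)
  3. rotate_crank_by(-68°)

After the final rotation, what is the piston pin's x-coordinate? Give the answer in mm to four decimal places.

221.4871

set_geometry: r = 55 mm, L = 224 mm, e = 9 mm; θ ← 0°
rotate_crank_by(-15°): θ ← 0° -15° = -15°
rotate_crank_by(-68°): θ ← -15° -68° = -83°
crank pin P = (r cos θ, r sin θ) = (6.702814, -54.590038)
h = r sin θ − e = -54.590038 − 9 = -63.590038
x = r cos θ + √(L² − h²) = 6.702814 + √(50176.0 − 4043.6930) = 6.702814 + 214.784327 = 221.487141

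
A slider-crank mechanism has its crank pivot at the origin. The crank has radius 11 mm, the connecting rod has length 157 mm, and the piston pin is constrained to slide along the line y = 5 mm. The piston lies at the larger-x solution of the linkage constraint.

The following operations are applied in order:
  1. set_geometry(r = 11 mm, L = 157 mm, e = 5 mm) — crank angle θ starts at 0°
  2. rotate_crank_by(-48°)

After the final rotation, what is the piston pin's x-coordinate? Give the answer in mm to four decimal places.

163.8067

set_geometry: r = 11 mm, L = 157 mm, e = 5 mm; θ ← 0°
rotate_crank_by(-48°): θ ← 0° -48° = -48°
crank pin P = (r cos θ, r sin θ) = (7.360437, -8.174593)
h = r sin θ − e = -8.174593 − 5 = -13.174593
x = r cos θ + √(L² − h²) = 7.360437 + √(24649.0 − 173.5699) = 7.360437 + 156.446253 = 163.806690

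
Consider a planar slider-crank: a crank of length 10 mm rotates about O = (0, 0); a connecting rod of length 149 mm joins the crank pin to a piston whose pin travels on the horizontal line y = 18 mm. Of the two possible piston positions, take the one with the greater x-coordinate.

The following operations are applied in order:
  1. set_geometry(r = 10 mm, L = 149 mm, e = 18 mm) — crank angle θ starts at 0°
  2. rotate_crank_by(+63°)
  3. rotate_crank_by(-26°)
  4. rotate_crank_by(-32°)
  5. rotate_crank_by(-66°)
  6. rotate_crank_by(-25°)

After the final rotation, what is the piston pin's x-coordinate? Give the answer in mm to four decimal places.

147.0477

set_geometry: r = 10 mm, L = 149 mm, e = 18 mm; θ ← 0°
rotate_crank_by(+63°): θ ← 0° +63° = 63°
rotate_crank_by(-26°): θ ← 63° -26° = 37°
rotate_crank_by(-32°): θ ← 37° -32° = 5°
rotate_crank_by(-66°): θ ← 5° -66° = -61°
rotate_crank_by(-25°): θ ← -61° -25° = -86°
crank pin P = (r cos θ, r sin θ) = (0.697565, -9.975641)
h = r sin θ − e = -9.975641 − 18 = -27.975641
x = r cos θ + √(L² − h²) = 0.697565 + √(22201.0 − 782.6365) = 0.697565 + 146.350140 = 147.047705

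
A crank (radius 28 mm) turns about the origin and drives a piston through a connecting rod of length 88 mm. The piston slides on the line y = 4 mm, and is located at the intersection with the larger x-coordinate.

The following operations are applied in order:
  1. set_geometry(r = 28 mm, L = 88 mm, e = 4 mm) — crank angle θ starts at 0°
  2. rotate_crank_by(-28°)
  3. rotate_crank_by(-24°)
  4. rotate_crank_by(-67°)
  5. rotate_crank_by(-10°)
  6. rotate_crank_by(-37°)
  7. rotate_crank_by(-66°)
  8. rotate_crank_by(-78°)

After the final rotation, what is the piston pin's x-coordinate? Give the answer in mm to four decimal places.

104.2507

set_geometry: r = 28 mm, L = 88 mm, e = 4 mm; θ ← 0°
rotate_crank_by(-28°): θ ← 0° -28° = -28°
rotate_crank_by(-24°): θ ← -28° -24° = -52°
rotate_crank_by(-67°): θ ← -52° -67° = -119°
rotate_crank_by(-10°): θ ← -119° -10° = -129°
rotate_crank_by(-37°): θ ← -129° -37° = -166°
rotate_crank_by(-66°): θ ← -166° -66° = -232°
rotate_crank_by(-78°): θ ← -232° -78° = -310°
crank pin P = (r cos θ, r sin θ) = (17.998053, 21.449244)
h = r sin θ − e = 21.449244 − 4 = 17.449244
x = r cos θ + √(L² − h²) = 17.998053 + √(7744.0 − 304.4761) = 17.998053 + 86.252675 = 104.250728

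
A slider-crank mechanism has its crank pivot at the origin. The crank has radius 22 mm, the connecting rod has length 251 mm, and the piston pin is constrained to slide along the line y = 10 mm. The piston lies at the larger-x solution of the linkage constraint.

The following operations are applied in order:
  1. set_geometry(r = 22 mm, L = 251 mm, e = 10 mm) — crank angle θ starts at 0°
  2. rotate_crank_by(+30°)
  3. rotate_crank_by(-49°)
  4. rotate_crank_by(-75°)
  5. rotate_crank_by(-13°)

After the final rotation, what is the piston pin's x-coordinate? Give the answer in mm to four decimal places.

set_geometry: r = 22 mm, L = 251 mm, e = 10 mm; θ ← 0°
rotate_crank_by(+30°): θ ← 0° +30° = 30°
rotate_crank_by(-49°): θ ← 30° -49° = -19°
rotate_crank_by(-75°): θ ← -19° -75° = -94°
rotate_crank_by(-13°): θ ← -94° -13° = -107°
crank pin P = (r cos θ, r sin θ) = (-6.432178, -21.038705)
h = r sin θ − e = -21.038705 − 10 = -31.038705
x = r cos θ + √(L² − h²) = -6.432178 + √(63001.0 − 963.4012) = -6.432178 + 249.073481 = 242.641303

242.6413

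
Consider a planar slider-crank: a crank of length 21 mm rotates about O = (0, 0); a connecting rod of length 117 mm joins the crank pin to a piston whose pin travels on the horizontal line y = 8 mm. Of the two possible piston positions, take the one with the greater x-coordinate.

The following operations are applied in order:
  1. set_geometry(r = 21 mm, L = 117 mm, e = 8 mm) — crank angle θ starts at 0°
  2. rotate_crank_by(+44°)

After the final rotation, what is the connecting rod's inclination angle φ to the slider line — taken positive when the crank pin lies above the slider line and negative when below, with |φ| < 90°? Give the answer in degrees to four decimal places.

3.2278

set_geometry: r = 21 mm, L = 117 mm, e = 8 mm; θ ← 0°
rotate_crank_by(+44°): θ ← 0° +44° = 44°
crank pin P = (r cos θ, r sin θ) = (15.106136, 14.587826)
h = r sin θ − e = 14.587826 − 8 = 6.587826
sin φ = h / L = 6.587826 / 117 = 0.05630620
φ = arcsin(0.05630620) = 3.227815°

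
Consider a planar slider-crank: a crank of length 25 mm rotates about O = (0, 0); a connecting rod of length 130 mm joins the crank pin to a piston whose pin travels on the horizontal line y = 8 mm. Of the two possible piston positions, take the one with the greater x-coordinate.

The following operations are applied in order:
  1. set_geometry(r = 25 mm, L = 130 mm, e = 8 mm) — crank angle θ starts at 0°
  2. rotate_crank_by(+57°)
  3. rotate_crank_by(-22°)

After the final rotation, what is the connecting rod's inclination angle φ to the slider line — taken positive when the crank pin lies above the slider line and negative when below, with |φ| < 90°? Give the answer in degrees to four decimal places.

set_geometry: r = 25 mm, L = 130 mm, e = 8 mm; θ ← 0°
rotate_crank_by(+57°): θ ← 0° +57° = 57°
rotate_crank_by(-22°): θ ← 57° -22° = 35°
crank pin P = (r cos θ, r sin θ) = (20.478801, 14.339411)
h = r sin θ − e = 14.339411 − 8 = 6.339411
sin φ = h / L = 6.339411 / 130 = 0.04876470
φ = arcsin(0.04876470) = 2.795120°

2.7951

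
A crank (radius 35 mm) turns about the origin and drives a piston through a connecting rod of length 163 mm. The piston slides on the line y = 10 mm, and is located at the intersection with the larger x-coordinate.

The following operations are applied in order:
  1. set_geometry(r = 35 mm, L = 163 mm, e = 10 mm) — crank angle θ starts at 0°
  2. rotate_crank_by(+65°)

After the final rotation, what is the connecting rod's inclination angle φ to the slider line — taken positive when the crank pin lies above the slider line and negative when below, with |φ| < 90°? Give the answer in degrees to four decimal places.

7.6578

set_geometry: r = 35 mm, L = 163 mm, e = 10 mm; θ ← 0°
rotate_crank_by(+65°): θ ← 0° +65° = 65°
crank pin P = (r cos θ, r sin θ) = (14.791639, 31.720773)
h = r sin θ − e = 31.720773 − 10 = 21.720773
sin φ = h / L = 21.720773 / 163 = 0.13325627
φ = arcsin(0.13325627) = 7.657801°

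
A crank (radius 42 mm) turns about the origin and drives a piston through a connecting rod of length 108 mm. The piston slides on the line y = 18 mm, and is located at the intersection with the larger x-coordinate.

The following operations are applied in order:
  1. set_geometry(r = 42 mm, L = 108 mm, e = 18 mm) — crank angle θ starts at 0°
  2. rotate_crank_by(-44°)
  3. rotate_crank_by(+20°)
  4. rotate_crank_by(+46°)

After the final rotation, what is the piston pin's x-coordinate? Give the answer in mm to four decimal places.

set_geometry: r = 42 mm, L = 108 mm, e = 18 mm; θ ← 0°
rotate_crank_by(-44°): θ ← 0° -44° = -44°
rotate_crank_by(+20°): θ ← -44° +20° = -24°
rotate_crank_by(+46°): θ ← -24° +46° = 22°
crank pin P = (r cos θ, r sin θ) = (38.941722, 15.733477)
h = r sin θ − e = 15.733477 − 18 = -2.266523
x = r cos θ + √(L² − h²) = 38.941722 + √(11664.0 − 5.1371) = 38.941722 + 107.976214 = 146.917936

146.9179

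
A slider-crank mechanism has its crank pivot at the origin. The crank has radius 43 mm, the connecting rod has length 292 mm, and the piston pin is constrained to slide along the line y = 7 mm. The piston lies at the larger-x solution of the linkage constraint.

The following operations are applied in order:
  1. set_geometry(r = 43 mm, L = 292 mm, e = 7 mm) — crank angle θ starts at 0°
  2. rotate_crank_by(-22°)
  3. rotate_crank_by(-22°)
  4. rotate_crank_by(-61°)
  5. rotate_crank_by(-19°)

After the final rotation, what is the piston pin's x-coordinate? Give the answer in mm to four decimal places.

set_geometry: r = 43 mm, L = 292 mm, e = 7 mm; θ ← 0°
rotate_crank_by(-22°): θ ← 0° -22° = -22°
rotate_crank_by(-22°): θ ← -22° -22° = -44°
rotate_crank_by(-61°): θ ← -44° -61° = -105°
rotate_crank_by(-19°): θ ← -105° -19° = -124°
crank pin P = (r cos θ, r sin θ) = (-24.045295, -35.648616)
h = r sin θ − e = -35.648616 − 7 = -42.648616
x = r cos θ + √(L² − h²) = -24.045295 + √(85264.0 − 1818.9044) = -24.045295 + 288.868648 = 264.823353

264.8234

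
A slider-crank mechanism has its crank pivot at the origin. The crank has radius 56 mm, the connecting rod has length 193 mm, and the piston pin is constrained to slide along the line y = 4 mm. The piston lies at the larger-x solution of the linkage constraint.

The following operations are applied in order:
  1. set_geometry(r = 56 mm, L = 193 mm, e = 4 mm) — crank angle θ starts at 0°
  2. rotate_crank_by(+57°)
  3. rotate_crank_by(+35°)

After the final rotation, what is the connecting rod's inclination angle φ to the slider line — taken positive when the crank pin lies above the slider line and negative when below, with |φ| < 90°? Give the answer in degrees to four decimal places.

15.6198

set_geometry: r = 56 mm, L = 193 mm, e = 4 mm; θ ← 0°
rotate_crank_by(+57°): θ ← 0° +57° = 57°
rotate_crank_by(+35°): θ ← 57° +35° = 92°
crank pin P = (r cos θ, r sin θ) = (-1.954372, 55.965886)
h = r sin θ − e = 55.965886 − 4 = 51.965886
sin φ = h / L = 51.965886 / 193 = 0.26925330
φ = arcsin(0.26925330) = 15.619839°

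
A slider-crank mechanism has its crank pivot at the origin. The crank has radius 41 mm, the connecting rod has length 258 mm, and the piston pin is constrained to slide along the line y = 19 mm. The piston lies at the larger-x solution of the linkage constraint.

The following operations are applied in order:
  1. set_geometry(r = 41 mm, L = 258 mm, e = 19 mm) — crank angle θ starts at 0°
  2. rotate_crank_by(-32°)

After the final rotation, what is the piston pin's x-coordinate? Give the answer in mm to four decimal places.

289.5352

set_geometry: r = 41 mm, L = 258 mm, e = 19 mm; θ ← 0°
rotate_crank_by(-32°): θ ← 0° -32° = -32°
crank pin P = (r cos θ, r sin θ) = (34.769972, -21.726690)
h = r sin θ − e = -21.726690 − 19 = -40.726690
x = r cos θ + √(L² − h²) = 34.769972 + √(66564.0 − 1658.6633) = 34.769972 + 254.765258 = 289.535230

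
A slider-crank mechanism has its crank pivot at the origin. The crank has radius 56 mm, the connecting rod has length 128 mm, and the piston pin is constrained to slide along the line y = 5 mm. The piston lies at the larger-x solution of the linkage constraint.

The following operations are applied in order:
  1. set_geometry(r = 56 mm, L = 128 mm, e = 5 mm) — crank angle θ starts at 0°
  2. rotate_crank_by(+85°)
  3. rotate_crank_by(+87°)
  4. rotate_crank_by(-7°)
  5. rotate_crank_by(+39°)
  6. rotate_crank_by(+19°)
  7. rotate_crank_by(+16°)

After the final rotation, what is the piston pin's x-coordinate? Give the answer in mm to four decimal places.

87.6690

set_geometry: r = 56 mm, L = 128 mm, e = 5 mm; θ ← 0°
rotate_crank_by(+85°): θ ← 0° +85° = 85°
rotate_crank_by(+87°): θ ← 85° +87° = 172°
rotate_crank_by(-7°): θ ← 172° -7° = 165°
rotate_crank_by(+39°): θ ← 165° +39° = 204°
rotate_crank_by(+19°): θ ← 204° +19° = 223°
rotate_crank_by(+16°): θ ← 223° +16° = 239°
crank pin P = (r cos θ, r sin θ) = (-28.842132, -48.001369)
h = r sin θ − e = -48.001369 − 5 = -53.001369
x = r cos θ + √(L² − h²) = -28.842132 + √(16384.0 − 2809.1451) = -28.842132 + 116.511179 = 87.669047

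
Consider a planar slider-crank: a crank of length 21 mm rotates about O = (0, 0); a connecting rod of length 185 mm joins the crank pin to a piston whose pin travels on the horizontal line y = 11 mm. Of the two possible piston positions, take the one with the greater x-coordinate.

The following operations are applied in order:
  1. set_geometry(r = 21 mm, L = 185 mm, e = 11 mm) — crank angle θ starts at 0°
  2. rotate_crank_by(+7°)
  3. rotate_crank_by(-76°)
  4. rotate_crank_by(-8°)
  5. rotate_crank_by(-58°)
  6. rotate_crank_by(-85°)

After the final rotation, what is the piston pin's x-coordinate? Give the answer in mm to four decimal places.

set_geometry: r = 21 mm, L = 185 mm, e = 11 mm; θ ← 0°
rotate_crank_by(+7°): θ ← 0° +7° = 7°
rotate_crank_by(-76°): θ ← 7° -76° = -69°
rotate_crank_by(-8°): θ ← -69° -8° = -77°
rotate_crank_by(-58°): θ ← -77° -58° = -135°
rotate_crank_by(-85°): θ ← -135° -85° = -220°
crank pin P = (r cos θ, r sin θ) = (-16.086933, 13.498540)
h = r sin θ − e = 13.498540 − 11 = 2.498540
x = r cos θ + √(L² − h²) = -16.086933 + √(34225.0 − 6.2427) = -16.086933 + 184.983127 = 168.896194

168.8962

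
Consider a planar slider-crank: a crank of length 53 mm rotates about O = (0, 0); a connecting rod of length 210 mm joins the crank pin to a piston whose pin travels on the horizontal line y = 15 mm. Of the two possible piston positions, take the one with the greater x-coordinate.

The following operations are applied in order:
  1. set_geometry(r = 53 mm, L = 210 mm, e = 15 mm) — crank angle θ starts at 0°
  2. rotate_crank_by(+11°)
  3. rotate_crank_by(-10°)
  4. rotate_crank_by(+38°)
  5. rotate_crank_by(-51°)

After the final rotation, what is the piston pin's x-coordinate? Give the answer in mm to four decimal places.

set_geometry: r = 53 mm, L = 210 mm, e = 15 mm; θ ← 0°
rotate_crank_by(+11°): θ ← 0° +11° = 11°
rotate_crank_by(-10°): θ ← 11° -10° = 1°
rotate_crank_by(+38°): θ ← 1° +38° = 39°
rotate_crank_by(-51°): θ ← 39° -51° = -12°
crank pin P = (r cos θ, r sin θ) = (51.841823, -11.019320)
h = r sin θ − e = -11.019320 − 15 = -26.019320
x = r cos θ + √(L² − h²) = 51.841823 + √(44100.0 − 677.0050) = 51.841823 + 208.381849 = 260.223672

260.2237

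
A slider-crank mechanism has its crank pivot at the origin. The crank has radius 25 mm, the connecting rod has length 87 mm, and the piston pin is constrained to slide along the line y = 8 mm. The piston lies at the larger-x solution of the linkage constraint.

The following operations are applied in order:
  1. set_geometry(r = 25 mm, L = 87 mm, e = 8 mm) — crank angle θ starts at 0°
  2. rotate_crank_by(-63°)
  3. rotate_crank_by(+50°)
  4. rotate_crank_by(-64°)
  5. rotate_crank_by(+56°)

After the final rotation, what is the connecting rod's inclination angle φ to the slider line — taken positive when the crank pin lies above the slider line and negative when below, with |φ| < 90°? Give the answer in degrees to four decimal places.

set_geometry: r = 25 mm, L = 87 mm, e = 8 mm; θ ← 0°
rotate_crank_by(-63°): θ ← 0° -63° = -63°
rotate_crank_by(+50°): θ ← -63° +50° = -13°
rotate_crank_by(-64°): θ ← -13° -64° = -77°
rotate_crank_by(+56°): θ ← -77° +56° = -21°
crank pin P = (r cos θ, r sin θ) = (23.339511, -8.959199)
h = r sin θ − e = -8.959199 − 8 = -16.959199
sin φ = h / L = -16.959199 / 87 = -0.19493332
φ = arcsin(-0.19493332) = -11.240828°

-11.2408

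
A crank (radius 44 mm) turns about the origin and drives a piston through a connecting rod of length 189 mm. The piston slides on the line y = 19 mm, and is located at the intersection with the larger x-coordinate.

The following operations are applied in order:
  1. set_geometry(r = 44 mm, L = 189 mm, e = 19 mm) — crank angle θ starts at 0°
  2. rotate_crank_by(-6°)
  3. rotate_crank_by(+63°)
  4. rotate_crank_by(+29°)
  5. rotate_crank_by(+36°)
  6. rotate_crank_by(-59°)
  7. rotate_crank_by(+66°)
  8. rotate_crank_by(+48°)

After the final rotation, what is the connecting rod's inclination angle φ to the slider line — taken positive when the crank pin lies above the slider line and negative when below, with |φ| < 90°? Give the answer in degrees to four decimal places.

-5.0684

set_geometry: r = 44 mm, L = 189 mm, e = 19 mm; θ ← 0°
rotate_crank_by(-6°): θ ← 0° -6° = -6°
rotate_crank_by(+63°): θ ← -6° +63° = 57°
rotate_crank_by(+29°): θ ← 57° +29° = 86°
rotate_crank_by(+36°): θ ← 86° +36° = 122°
rotate_crank_by(-59°): θ ← 122° -59° = 63°
rotate_crank_by(+66°): θ ← 63° +66° = 129°
rotate_crank_by(+48°): θ ← 129° +48° = 177°
crank pin P = (r cos θ, r sin θ) = (-43.939700, 2.302782)
h = r sin θ − e = 2.302782 − 19 = -16.697218
sin φ = h / L = -16.697218 / 189 = -0.08834507
φ = arcsin(-0.08834507) = -5.068407°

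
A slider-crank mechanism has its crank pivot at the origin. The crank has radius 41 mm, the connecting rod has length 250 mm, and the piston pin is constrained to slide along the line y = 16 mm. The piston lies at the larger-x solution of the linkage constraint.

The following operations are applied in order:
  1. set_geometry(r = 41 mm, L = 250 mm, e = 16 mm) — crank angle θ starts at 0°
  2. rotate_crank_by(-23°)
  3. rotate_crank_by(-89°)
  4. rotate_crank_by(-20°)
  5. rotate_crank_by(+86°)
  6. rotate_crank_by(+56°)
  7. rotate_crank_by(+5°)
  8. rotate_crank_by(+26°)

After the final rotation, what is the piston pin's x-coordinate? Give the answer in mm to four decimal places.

280.7054

set_geometry: r = 41 mm, L = 250 mm, e = 16 mm; θ ← 0°
rotate_crank_by(-23°): θ ← 0° -23° = -23°
rotate_crank_by(-89°): θ ← -23° -89° = -112°
rotate_crank_by(-20°): θ ← -112° -20° = -132°
rotate_crank_by(+86°): θ ← -132° +86° = -46°
rotate_crank_by(+56°): θ ← -46° +56° = 10°
rotate_crank_by(+5°): θ ← 10° +5° = 15°
rotate_crank_by(+26°): θ ← 15° +26° = 41°
crank pin P = (r cos θ, r sin θ) = (30.943093, 26.898420)
h = r sin θ − e = 26.898420 − 16 = 10.898420
x = r cos θ + √(L² − h²) = 30.943093 + √(62500.0 − 118.7756) = 30.943093 + 249.762336 = 280.705429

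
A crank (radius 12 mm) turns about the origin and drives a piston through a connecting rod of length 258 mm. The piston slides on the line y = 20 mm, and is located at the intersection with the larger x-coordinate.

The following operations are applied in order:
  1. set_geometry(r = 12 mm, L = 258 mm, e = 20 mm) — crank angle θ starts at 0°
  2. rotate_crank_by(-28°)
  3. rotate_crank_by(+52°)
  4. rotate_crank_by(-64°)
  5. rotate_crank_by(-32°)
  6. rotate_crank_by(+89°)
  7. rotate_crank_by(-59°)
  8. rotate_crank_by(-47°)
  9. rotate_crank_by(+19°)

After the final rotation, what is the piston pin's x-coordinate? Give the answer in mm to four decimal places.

set_geometry: r = 12 mm, L = 258 mm, e = 20 mm; θ ← 0°
rotate_crank_by(-28°): θ ← 0° -28° = -28°
rotate_crank_by(+52°): θ ← -28° +52° = 24°
rotate_crank_by(-64°): θ ← 24° -64° = -40°
rotate_crank_by(-32°): θ ← -40° -32° = -72°
rotate_crank_by(+89°): θ ← -72° +89° = 17°
rotate_crank_by(-59°): θ ← 17° -59° = -42°
rotate_crank_by(-47°): θ ← -42° -47° = -89°
rotate_crank_by(+19°): θ ← -89° +19° = -70°
crank pin P = (r cos θ, r sin θ) = (4.104242, -11.276311)
h = r sin θ − e = -11.276311 − 20 = -31.276311
x = r cos θ + √(L² − h²) = 4.104242 + √(66564.0 − 978.2077) = 4.104242 + 256.097232 = 260.201474

260.2015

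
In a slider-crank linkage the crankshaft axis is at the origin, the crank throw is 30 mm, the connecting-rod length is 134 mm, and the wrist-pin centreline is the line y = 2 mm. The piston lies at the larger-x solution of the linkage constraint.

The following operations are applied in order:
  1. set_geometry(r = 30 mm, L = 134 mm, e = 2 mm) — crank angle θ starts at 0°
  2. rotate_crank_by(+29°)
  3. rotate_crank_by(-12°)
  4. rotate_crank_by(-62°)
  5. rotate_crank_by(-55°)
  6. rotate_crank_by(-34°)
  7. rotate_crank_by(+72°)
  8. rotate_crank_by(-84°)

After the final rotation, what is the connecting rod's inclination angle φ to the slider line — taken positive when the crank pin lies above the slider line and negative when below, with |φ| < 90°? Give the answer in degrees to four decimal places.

set_geometry: r = 30 mm, L = 134 mm, e = 2 mm; θ ← 0°
rotate_crank_by(+29°): θ ← 0° +29° = 29°
rotate_crank_by(-12°): θ ← 29° -12° = 17°
rotate_crank_by(-62°): θ ← 17° -62° = -45°
rotate_crank_by(-55°): θ ← -45° -55° = -100°
rotate_crank_by(-34°): θ ← -100° -34° = -134°
rotate_crank_by(+72°): θ ← -134° +72° = -62°
rotate_crank_by(-84°): θ ← -62° -84° = -146°
crank pin P = (r cos θ, r sin θ) = (-24.871127, -16.775787)
h = r sin θ − e = -16.775787 − 2 = -18.775787
sin φ = h / L = -18.775787 / 134 = -0.14011781
φ = arcsin(-0.14011781) = -8.054664°

-8.0547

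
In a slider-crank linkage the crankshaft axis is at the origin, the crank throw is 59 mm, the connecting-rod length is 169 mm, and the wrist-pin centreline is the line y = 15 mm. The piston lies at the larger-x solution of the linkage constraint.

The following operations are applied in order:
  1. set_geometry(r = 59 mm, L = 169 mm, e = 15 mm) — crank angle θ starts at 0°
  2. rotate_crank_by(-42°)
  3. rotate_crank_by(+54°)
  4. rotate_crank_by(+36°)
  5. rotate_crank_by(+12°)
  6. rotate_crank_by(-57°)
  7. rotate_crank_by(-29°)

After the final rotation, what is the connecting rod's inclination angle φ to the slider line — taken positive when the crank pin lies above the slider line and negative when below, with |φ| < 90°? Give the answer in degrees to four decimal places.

set_geometry: r = 59 mm, L = 169 mm, e = 15 mm; θ ← 0°
rotate_crank_by(-42°): θ ← 0° -42° = -42°
rotate_crank_by(+54°): θ ← -42° +54° = 12°
rotate_crank_by(+36°): θ ← 12° +36° = 48°
rotate_crank_by(+12°): θ ← 48° +12° = 60°
rotate_crank_by(-57°): θ ← 60° -57° = 3°
rotate_crank_by(-29°): θ ← 3° -29° = -26°
crank pin P = (r cos θ, r sin θ) = (53.028849, -25.863898)
h = r sin θ − e = -25.863898 − 15 = -40.863898
sin φ = h / L = -40.863898 / 169 = -0.24179821
φ = arcsin(-0.24179821) = -13.992697°

-13.9927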